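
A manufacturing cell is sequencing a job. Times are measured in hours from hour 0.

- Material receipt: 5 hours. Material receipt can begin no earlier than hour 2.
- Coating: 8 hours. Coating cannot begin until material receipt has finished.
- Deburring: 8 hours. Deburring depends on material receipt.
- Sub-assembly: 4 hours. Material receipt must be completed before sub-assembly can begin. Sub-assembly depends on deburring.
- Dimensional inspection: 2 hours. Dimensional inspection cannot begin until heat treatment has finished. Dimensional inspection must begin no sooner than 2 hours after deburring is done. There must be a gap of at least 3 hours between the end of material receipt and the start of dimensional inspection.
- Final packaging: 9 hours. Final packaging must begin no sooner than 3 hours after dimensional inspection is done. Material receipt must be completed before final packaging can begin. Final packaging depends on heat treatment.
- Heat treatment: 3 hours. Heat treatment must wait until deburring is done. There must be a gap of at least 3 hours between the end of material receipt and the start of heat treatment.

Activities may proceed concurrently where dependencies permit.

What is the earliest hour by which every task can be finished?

32

Material receipt waits on its own release at hour 2, so it starts at hour 2 and finishes at 2 + 5 = hour 7.
Coating waits on material receipt (finishes hour 7), so it starts at hour 7 and finishes at 7 + 8 = hour 15.
Deburring waits on material receipt (finishes hour 7), so it starts at hour 7 and finishes at 7 + 8 = hour 15.
Sub-assembly needs all of material receipt (finishes hour 7); deburring (finishes hour 15). That puts its earliest start at hour 15; it finishes at 15 + 4 = hour 19.
Heat treatment has to wait for deburring (finishes hour 15); material receipt (finishes hour 7, plus 3-hour gap → hour 10). The latest of these is hour 15, so heat treatment runs hour 15 to 15 + 3 = hour 18.
Dimensional inspection has to wait for heat treatment (finishes hour 18); deburring (finishes hour 15, plus 2-hour gap → hour 17); material receipt (finishes hour 7, plus 3-hour gap → hour 10). The latest of these is hour 18, so dimensional inspection runs hour 18 to 18 + 2 = hour 20.
Final packaging cannot start until dimensional inspection (finishes hour 20, plus 3-hour gap → hour 23); material receipt (finishes hour 7); heat treatment (finishes hour 18). The controlling bound is hour 23, so final packaging finishes at 23 + 9 = hour 32.
All tasks are finished once the last one completes. Finish times: Material receipt at 7, Deburring at 15, Heat treatment at 18, Dimensional inspection at 20, Coating at 15, Sub-assembly at 19, Final packaging at 32. The latest is hour 32.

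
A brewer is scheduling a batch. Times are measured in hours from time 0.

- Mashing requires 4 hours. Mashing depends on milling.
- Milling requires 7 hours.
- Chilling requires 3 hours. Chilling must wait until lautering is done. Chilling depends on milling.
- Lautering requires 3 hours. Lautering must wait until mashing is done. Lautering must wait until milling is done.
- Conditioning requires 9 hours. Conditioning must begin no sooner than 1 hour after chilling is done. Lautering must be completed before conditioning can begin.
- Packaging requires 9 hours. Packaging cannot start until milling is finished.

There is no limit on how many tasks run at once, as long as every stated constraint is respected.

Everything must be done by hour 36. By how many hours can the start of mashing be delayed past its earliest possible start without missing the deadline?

9

Nothing blocks milling, so it runs from hour 0 to hour 7.
After milling (finishes hour 7), mashing can start at hour 7 and finishes at hour 11.

Working backward from the deadline:
Conditioning has no dependents, so it just needs to finish by hour 36. Starting by 36 − 9 = hour 27 achieves that.
Since conditioning (must start by hour 27, minus 1-hour gap → hour 26) depends on it, chilling must finish by hour 26. Backing off its 3-hour duration gives a latest start of hour 23.
Lautering feeds chilling (must start by hour 23); conditioning (must start by hour 27). Taking the minimum, lautering must finish by hour 23 and start by 23 − 3 = hour 20.
Mashing must finish before lautering (must start by hour 20). With a 4-hour duration, mashing must start by 20 − 4 = hour 16.
So mashing can start as early as hour 7 and as late as hour 16, giving 16 − 7 = 9 hours of slack.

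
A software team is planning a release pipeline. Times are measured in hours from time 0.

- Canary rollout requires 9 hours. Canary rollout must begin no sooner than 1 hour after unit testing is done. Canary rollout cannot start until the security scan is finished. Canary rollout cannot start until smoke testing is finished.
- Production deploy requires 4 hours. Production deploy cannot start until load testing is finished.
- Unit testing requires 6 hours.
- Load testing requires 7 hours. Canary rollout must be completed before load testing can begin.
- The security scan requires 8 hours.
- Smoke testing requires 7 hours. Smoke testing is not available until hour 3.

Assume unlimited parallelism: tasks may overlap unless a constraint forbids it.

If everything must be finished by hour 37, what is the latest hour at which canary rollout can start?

Nothing follows production deploy; the deadline of hour 37 is its only limit. It must start by 37 − 4 = hour 33.
Since production deploy (must start by hour 33) depends on it, load testing must finish by hour 33. Backing off its 7-hour duration gives a latest start of hour 26.
Canary rollout feeds into load testing (must start by hour 26); so canary rollout must finish by hour 26 and therefore start by hour 17.

17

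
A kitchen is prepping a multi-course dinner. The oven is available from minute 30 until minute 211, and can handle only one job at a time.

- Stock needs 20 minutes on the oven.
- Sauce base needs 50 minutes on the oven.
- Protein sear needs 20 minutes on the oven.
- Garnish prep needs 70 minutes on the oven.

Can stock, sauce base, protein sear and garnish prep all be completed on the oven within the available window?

The oven window is 211 − 30 = 181 minutes.
Running back to back, the jobs need 20 + 50 + 20 + 70 = 160 minutes on the oven.
Since 160 ≤ 181, they fit within the window.

Yes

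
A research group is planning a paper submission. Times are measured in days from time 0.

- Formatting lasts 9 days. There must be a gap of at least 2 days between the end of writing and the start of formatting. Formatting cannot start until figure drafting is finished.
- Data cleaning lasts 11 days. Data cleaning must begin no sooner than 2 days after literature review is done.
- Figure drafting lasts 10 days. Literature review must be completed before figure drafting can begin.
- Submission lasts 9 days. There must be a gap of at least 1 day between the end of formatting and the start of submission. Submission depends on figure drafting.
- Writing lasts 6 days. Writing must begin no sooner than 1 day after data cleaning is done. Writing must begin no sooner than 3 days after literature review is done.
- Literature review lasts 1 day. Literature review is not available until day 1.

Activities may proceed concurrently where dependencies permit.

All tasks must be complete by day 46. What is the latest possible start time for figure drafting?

Nothing follows submission; the deadline of day 46 is its only limit. It must start by 46 − 9 = day 37.
Formatting must finish before submission (must start by day 37, minus 1-day gap → day 36). With a 9-day duration, formatting must start by 36 − 9 = day 27.
Figure drafting has several dependents: formatting (must start by day 27); submission (must start by day 37). The earliest of those limits is day 27, so figure drafting must start by 27 − 10 = day 17.

17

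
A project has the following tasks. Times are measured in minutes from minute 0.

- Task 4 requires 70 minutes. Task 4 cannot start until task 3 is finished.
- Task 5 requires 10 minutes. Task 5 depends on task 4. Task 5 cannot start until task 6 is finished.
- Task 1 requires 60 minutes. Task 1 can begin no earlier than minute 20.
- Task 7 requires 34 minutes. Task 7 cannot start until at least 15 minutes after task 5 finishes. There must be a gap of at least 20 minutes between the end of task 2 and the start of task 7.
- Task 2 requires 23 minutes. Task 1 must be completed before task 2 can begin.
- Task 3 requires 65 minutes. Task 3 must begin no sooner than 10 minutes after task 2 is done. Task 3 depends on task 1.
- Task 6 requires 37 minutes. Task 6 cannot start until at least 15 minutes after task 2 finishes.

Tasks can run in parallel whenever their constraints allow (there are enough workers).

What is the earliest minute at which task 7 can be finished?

After its own release at minute 20, task 1 can start at minute 20 and finishes at minute 80.
After task 1 (finishes minute 80), task 2 can start at minute 80 and finishes at minute 103.
After task 2 (finishes minute 103, plus 15-minute gap → minute 118), task 6 can start at minute 118 and finishes at minute 155.
For task 3: task 2 (finishes minute 103, plus 10-minute gap → minute 113); task 1 (finishes minute 80). Taking the maximum gives a start of minute 113, and it finishes at 113 + 65 = minute 178.
Task 4 cannot begin until task 3 (finishes minute 178). It runs from minute 178 to 178 + 70 = minute 248.
Task 5 has to wait for task 4 (finishes minute 248); task 6 (finishes minute 155). The latest of these is minute 248, so task 5 runs minute 248 to 248 + 10 = minute 258.
Task 7 cannot start until task 5 (finishes minute 258, plus 15-minute gap → minute 273); task 2 (finishes minute 103, plus 20-minute gap → minute 123). The controlling bound is minute 273, so task 7 finishes at 273 + 34 = minute 307.

307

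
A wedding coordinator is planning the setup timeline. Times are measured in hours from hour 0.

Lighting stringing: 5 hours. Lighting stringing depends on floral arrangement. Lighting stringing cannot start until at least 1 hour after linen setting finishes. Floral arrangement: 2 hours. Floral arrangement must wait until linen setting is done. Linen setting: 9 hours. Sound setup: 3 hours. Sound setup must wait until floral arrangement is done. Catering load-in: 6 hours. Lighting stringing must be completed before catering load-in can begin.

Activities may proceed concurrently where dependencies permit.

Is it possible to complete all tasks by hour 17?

No

Nothing blocks linen setting, so it runs from hour 0 to hour 9.
Floral arrangement waits on linen setting (finishes hour 9), so it starts at hour 9 and finishes at 9 + 2 = hour 11.
After floral arrangement (finishes hour 11), sound setup can start at hour 11 and finishes at hour 14.
Lighting stringing has to wait for floral arrangement (finishes hour 11); linen setting (finishes hour 9, plus 1-hour gap → hour 10). The latest of these is hour 11, so lighting stringing runs hour 11 to 11 + 5 = hour 16.
Catering load-in waits on lighting stringing (finishes hour 16), so it starts at hour 16 and finishes at 16 + 6 = hour 22.
The earliest everything can be done is hour 22, which is after the deadline of 17, so it is not possible.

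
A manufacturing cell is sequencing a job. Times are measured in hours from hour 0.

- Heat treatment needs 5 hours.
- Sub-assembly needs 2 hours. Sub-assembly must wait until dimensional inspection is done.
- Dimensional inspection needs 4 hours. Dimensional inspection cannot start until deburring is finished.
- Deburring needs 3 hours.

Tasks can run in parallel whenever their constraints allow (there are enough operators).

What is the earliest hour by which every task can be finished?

9

Nothing blocks heat treatment, so it runs from hour 0 to hour 5.
Deburring can start immediately at hour 0; it finishes at hour 3.
After deburring (finishes hour 3), dimensional inspection can start at hour 3 and finishes at hour 7.
After dimensional inspection (finishes hour 7), sub-assembly can start at hour 7 and finishes at hour 9.
All tasks are finished once the last one completes. Finish times: Deburring at 3, Heat treatment at 5, Dimensional inspection at 7, Sub-assembly at 9. The latest is hour 9.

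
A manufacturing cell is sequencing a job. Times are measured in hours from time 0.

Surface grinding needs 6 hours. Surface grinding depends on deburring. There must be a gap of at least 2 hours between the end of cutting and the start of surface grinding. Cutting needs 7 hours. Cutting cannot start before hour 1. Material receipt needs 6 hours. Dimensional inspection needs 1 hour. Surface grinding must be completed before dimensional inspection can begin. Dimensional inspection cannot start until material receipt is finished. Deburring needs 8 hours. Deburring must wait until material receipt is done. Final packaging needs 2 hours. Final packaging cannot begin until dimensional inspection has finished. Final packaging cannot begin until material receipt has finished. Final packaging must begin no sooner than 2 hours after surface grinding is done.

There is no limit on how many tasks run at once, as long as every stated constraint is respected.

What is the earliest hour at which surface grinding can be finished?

20

After its own release at hour 1, cutting can start at hour 1 and finishes at hour 8.
Material receipt can start immediately at hour 0; it finishes at hour 6.
Deburring waits on material receipt (finishes hour 6), so it starts at hour 6 and finishes at 6 + 8 = hour 14.
For surface grinding: deburring (finishes hour 14); cutting (finishes hour 8, plus 2-hour gap → hour 10). Taking the maximum gives a start of hour 14, and it finishes at 14 + 6 = hour 20.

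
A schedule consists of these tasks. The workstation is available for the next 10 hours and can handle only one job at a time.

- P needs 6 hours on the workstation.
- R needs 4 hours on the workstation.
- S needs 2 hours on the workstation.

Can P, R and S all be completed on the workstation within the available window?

Running back to back, the jobs need 6 + 4 + 2 = 12 hours on the workstation.
Since 12 > 10, they cannot all fit.

No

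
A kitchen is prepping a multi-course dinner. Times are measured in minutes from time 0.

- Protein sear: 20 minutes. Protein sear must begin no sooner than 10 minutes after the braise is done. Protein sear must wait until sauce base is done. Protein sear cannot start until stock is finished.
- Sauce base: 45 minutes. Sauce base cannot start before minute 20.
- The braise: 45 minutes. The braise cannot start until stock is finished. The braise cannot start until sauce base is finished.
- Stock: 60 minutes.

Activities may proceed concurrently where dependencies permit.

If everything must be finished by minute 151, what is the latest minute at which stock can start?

Nothing follows protein sear; the deadline of minute 151 is its only limit. It must start by 151 − 20 = minute 131.
The braise feeds into protein sear (must start by minute 131, minus 10-minute gap → minute 121); so the braise must finish by minute 121 and therefore start by minute 76.
For stock: the braise (must start by minute 76); protein sear (must start by minute 131). The most restrictive is minute 76; with a 60-minute duration, stock must start by minute 16.

16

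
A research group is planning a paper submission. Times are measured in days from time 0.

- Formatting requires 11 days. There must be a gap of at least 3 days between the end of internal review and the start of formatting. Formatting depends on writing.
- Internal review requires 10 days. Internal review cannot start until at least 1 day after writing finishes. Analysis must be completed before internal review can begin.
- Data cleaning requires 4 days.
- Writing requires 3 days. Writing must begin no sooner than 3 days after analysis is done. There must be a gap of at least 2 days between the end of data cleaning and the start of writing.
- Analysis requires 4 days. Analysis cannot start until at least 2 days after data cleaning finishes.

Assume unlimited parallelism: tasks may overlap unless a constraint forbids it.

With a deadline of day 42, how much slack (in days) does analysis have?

Data cleaning can start immediately at day 0; it finishes at day 4.
Analysis cannot begin until data cleaning (finishes day 4, plus 2-day gap → day 6). It runs from day 6 to 6 + 4 = day 10.

Working backward from the deadline:
Formatting must finish by day 42; it takes 11 days, so it must start by 42 − 11 = day 31.
Internal review feeds into formatting (must start by day 31, minus 3-day gap → day 28); so internal review must finish by day 28 and therefore start by day 18.
Writing must finish in time for internal review (must start by day 18, minus 1-day gap → day 17); formatting (must start by day 31). The tightest is day 17, so writing must start by 17 − 3 = day 14.
Analysis has several dependents: writing (must start by day 14, minus 3-day gap → day 11); internal review (must start by day 18). The earliest of those limits is day 11, so analysis must start by 11 − 4 = day 7.
So analysis can start as early as day 6 and as late as day 7, giving 7 − 6 = 1 day of slack.

1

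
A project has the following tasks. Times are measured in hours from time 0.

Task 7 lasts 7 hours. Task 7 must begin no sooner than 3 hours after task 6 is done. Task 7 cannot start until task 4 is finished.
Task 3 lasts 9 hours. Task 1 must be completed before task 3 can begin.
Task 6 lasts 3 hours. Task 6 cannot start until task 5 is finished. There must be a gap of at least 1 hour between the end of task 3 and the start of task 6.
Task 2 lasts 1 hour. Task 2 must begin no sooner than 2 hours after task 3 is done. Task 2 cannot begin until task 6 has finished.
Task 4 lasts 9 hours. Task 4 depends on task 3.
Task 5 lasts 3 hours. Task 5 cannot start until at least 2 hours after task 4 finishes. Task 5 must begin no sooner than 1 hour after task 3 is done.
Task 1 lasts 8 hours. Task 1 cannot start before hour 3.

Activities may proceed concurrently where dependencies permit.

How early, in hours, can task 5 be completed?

34

After its own release at hour 3, task 1 can start at hour 3 and finishes at hour 11.
Task 3 waits on task 1 (finishes hour 11), so it starts at hour 11 and finishes at 11 + 9 = hour 20.
Task 4 cannot begin until task 3 (finishes hour 20). It runs from hour 20 to 20 + 9 = hour 29.
Task 5 has to wait for task 4 (finishes hour 29, plus 2-hour gap → hour 31); task 3 (finishes hour 20, plus 1-hour gap → hour 21). The latest of these is hour 31, so task 5 runs hour 31 to 31 + 3 = hour 34.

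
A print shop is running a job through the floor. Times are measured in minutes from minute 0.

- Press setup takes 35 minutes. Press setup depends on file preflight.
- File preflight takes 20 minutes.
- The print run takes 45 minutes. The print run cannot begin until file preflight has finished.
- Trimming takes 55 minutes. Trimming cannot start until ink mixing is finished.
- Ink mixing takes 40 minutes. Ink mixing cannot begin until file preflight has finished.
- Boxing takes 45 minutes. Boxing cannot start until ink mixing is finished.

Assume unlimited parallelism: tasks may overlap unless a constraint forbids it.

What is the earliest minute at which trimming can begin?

File preflight can start immediately at minute 0; it finishes at minute 20.
Ink mixing waits on file preflight (finishes minute 20), so it starts at minute 20 and finishes at 20 + 40 = minute 60.
Trimming waits on ink mixing (finishes minute 60), so the earliest it can start is minute 60.

60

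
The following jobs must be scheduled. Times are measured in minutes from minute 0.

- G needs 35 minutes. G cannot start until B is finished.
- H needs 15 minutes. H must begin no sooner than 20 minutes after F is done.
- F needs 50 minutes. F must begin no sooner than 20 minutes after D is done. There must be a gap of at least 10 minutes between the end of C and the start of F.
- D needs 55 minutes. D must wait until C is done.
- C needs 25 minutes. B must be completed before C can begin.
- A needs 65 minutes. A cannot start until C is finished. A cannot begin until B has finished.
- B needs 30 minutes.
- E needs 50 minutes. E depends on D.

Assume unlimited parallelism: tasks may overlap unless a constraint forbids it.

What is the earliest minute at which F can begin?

130

B has no prerequisites, so it starts at minute 0 and finishes at minute 30.
C cannot begin until B (finishes minute 30). It runs from minute 30 to 30 + 25 = minute 55.
D cannot begin until C (finishes minute 55). It runs from minute 55 to 55 + 55 = minute 110.
F waits on D (finishes minute 110, plus 20-minute gap → minute 130); C (finishes minute 55, plus 10-minute gap → minute 65). The latest of these is minute 130, which is the earliest F can start.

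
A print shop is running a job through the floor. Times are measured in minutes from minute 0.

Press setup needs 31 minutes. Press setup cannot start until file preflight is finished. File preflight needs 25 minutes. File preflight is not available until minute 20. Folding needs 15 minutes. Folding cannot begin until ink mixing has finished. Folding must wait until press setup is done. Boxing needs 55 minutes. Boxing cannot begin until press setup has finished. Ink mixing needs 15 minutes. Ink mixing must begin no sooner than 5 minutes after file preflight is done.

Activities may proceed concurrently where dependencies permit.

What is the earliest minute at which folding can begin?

76

After its own release at minute 20, file preflight can start at minute 20 and finishes at minute 45.
Press setup waits on file preflight (finishes minute 45), so it starts at minute 45 and finishes at 45 + 31 = minute 76.
After file preflight (finishes minute 45, plus 5-minute gap → minute 50), ink mixing can start at minute 50 and finishes at minute 65.
Folding waits on ink mixing (finishes minute 65); press setup (finishes minute 76). The latest of these is minute 76, which is the earliest folding can start.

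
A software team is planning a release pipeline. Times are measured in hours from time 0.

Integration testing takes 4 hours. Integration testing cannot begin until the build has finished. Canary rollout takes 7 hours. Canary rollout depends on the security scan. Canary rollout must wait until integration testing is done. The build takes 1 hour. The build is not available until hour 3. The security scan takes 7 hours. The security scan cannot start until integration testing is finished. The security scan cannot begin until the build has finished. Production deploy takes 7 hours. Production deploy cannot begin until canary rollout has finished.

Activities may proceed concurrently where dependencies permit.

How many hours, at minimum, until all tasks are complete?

29

The build cannot begin until its own release at hour 3. It runs from hour 3 to 3 + 1 = hour 4.
Integration testing cannot begin until the build (finishes hour 4). It runs from hour 4 to 4 + 4 = hour 8.
The security scan has to wait for integration testing (finishes hour 8); the build (finishes hour 4). The latest of these is hour 8, so the security scan runs hour 8 to 8 + 7 = hour 15.
For canary rollout: the security scan (finishes hour 15); integration testing (finishes hour 8). Taking the maximum gives a start of hour 15, and it finishes at 15 + 7 = hour 22.
Production deploy waits on canary rollout (finishes hour 22), so it starts at hour 22 and finishes at 22 + 7 = hour 29.
All tasks are finished once the last one completes. Finish times: The build at 4, Integration testing at 8, The security scan at 15, Canary rollout at 22, Production deploy at 29. The latest is hour 29.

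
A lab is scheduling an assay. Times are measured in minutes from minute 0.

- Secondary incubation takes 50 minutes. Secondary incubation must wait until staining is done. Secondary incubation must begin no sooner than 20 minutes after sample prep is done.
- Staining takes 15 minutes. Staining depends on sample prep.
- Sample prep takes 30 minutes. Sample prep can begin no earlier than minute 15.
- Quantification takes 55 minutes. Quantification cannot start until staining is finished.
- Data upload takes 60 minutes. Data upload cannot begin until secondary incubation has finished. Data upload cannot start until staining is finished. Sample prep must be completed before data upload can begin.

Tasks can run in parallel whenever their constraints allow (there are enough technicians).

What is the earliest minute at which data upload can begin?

115

Sample prep waits on its own release at minute 15, so it starts at minute 15 and finishes at 15 + 30 = minute 45.
Staining waits on sample prep (finishes minute 45), so it starts at minute 45 and finishes at 45 + 15 = minute 60.
Secondary incubation has to wait for staining (finishes minute 60); sample prep (finishes minute 45, plus 20-minute gap → minute 65). The latest of these is minute 65, so secondary incubation runs minute 65 to 65 + 50 = minute 115.
Data upload waits on secondary incubation (finishes minute 115); staining (finishes minute 60); sample prep (finishes minute 45). The latest of these is minute 115, which is the earliest data upload can start.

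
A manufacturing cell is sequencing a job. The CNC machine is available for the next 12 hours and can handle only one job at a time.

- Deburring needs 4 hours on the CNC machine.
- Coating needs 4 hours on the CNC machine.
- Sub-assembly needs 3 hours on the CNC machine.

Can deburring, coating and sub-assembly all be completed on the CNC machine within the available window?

Running back to back, the jobs need 4 + 4 + 3 = 11 hours on the CNC machine.
Since 11 ≤ 12, they fit within the window.

Yes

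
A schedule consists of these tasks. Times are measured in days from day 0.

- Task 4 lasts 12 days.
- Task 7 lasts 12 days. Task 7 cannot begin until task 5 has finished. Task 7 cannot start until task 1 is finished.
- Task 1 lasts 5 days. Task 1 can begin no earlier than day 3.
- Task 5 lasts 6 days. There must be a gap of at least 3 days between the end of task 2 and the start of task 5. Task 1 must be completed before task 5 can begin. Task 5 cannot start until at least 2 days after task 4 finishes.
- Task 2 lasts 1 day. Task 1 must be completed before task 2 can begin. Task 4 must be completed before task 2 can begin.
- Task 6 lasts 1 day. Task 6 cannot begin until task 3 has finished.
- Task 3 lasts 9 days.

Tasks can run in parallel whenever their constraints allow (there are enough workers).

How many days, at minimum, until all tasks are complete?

34

Task 4 has no prerequisites, so it starts at day 0 and finishes at day 12.
Nothing blocks task 3, so it runs from day 0 to day 9.
After task 3 (finishes day 9), task 6 can start at day 9 and finishes at day 10.
After its own release at day 3, task 1 can start at day 3 and finishes at day 8.
For task 2: task 1 (finishes day 8); task 4 (finishes day 12). Taking the maximum gives a start of day 12, and it finishes at 12 + 1 = day 13.
Task 5 cannot start until task 2 (finishes day 13, plus 3-day gap → day 16); task 1 (finishes day 8); task 4 (finishes day 12, plus 2-day gap → day 14). The controlling bound is day 16, so task 5 finishes at 16 + 6 = day 22.
Task 7 cannot start until task 5 (finishes day 22); task 1 (finishes day 8). The controlling bound is day 22, so task 7 finishes at 22 + 12 = day 34.
All tasks are finished once the last one completes. Finish times: Task 1 at 8, Task 2 at 13, Task 3 at 9, Task 4 at 12, Task 5 at 22, Task 6 at 10, Task 7 at 34. The latest is day 34.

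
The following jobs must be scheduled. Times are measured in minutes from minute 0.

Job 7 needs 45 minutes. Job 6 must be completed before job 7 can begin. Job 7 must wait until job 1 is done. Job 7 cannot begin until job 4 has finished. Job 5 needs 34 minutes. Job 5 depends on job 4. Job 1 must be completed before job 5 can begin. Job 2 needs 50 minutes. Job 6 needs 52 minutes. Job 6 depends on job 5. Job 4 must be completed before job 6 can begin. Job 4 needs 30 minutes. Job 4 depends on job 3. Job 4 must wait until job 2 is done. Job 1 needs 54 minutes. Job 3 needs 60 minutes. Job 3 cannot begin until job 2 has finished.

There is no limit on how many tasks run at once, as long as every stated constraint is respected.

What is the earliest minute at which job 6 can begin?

174

Job 2 has no prerequisites, so it starts at minute 0 and finishes at minute 50.
Job 3 waits on job 2 (finishes minute 50), so it starts at minute 50 and finishes at 50 + 60 = minute 110.
Job 4 cannot start until job 3 (finishes minute 110); job 2 (finishes minute 50). The controlling bound is minute 110, so job 4 finishes at 110 + 30 = minute 140.
Job 1 can start immediately at minute 0; it finishes at minute 54.
Job 5 cannot start until job 4 (finishes minute 140); job 1 (finishes minute 54). The controlling bound is minute 140, so job 5 finishes at 140 + 34 = minute 174.
Job 6 waits on job 5 (finishes minute 174); job 4 (finishes minute 140). The latest of these is minute 174, which is the earliest job 6 can start.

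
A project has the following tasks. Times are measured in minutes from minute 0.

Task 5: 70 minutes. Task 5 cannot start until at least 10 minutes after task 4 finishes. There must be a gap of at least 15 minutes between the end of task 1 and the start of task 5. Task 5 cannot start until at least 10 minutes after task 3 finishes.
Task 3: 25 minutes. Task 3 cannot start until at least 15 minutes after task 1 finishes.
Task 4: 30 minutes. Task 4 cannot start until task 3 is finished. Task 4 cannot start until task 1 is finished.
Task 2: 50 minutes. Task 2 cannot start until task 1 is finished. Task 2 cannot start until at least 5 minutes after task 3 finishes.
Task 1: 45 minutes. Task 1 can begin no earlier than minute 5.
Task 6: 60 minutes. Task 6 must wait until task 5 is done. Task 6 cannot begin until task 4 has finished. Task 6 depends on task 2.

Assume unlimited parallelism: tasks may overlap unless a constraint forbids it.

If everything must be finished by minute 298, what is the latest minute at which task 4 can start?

128

To finish by minute 298, task 6 (duration 60) must start no later than minute 238.
Since task 6 (must start by minute 238) depends on it, task 5 must finish by minute 238. Backing off its 70-minute duration gives a latest start of minute 168.
Task 4 has several dependents: task 5 (must start by minute 168, minus 10-minute gap → minute 158); task 6 (must start by minute 238). The earliest of those limits is minute 158, so task 4 must start by 158 − 30 = minute 128.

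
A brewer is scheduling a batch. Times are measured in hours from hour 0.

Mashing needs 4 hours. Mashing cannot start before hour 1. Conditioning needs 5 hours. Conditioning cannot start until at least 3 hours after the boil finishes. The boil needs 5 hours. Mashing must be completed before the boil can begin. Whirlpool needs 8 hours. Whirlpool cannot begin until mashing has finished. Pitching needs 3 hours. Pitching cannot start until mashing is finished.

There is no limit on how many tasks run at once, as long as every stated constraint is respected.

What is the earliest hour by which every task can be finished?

18

After its own release at hour 1, mashing can start at hour 1 and finishes at hour 5.
Pitching cannot begin until mashing (finishes hour 5). It runs from hour 5 to 5 + 3 = hour 8.
After mashing (finishes hour 5), whirlpool can start at hour 5 and finishes at hour 13.
The boil cannot begin until mashing (finishes hour 5). It runs from hour 5 to 5 + 5 = hour 10.
Conditioning waits on the boil (finishes hour 10, plus 3-hour gap → hour 13), so it starts at hour 13 and finishes at 13 + 5 = hour 18.
All tasks are finished once the last one completes. Finish times: Mashing at 5, The boil at 10, Whirlpool at 13, Pitching at 8, Conditioning at 18. The latest is hour 18.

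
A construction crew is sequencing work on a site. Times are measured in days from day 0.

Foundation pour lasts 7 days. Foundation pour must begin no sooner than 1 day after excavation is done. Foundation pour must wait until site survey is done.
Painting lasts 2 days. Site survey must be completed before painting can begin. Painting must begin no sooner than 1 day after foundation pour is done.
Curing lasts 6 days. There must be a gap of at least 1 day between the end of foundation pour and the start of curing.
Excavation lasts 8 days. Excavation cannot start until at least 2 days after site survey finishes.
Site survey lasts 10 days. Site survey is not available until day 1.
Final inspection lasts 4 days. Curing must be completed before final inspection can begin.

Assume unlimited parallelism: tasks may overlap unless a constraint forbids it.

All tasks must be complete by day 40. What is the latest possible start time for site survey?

1

To finish by day 40, final inspection (duration 4) must start no later than day 36.
Since final inspection (must start by day 36) depends on it, curing must finish by day 36. Backing off its 6-day duration gives a latest start of day 30.
To finish by day 40, painting (duration 2) must start no later than day 38.
Foundation pour feeds curing (must start by day 30, minus 1-day gap → day 29); painting (must start by day 38, minus 1-day gap → day 37). Taking the minimum, foundation pour must finish by day 29 and start by 29 − 7 = day 22.
Excavation must finish before foundation pour (must start by day 22, minus 1-day gap → day 21). With an 8-day duration, excavation must start by 21 − 8 = day 13.
Site survey has several dependents: excavation (must start by day 13, minus 2-day gap → day 11); foundation pour (must start by day 22); painting (must start by day 38). The earliest of those limits is day 11, so site survey must start by 11 − 10 = day 1.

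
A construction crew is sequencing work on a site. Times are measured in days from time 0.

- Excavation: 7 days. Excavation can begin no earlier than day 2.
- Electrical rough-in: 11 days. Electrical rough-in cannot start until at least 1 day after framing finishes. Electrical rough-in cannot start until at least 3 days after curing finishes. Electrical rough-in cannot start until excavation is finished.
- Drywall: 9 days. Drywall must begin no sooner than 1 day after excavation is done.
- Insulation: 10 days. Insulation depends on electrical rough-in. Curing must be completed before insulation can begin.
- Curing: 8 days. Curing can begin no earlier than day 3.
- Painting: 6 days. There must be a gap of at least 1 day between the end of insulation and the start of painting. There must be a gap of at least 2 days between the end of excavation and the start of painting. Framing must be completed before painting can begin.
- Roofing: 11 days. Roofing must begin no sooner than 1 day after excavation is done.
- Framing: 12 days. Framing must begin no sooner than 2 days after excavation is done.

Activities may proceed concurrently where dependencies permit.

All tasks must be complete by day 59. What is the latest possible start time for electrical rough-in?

Painting has no dependents, so it just needs to finish by day 59. Starting by 59 − 6 = day 53 achieves that.
Insulation must finish before painting (must start by day 53, minus 1-day gap → day 52). With a 10-day duration, insulation must start by 52 − 10 = day 42.
Electrical rough-in has to be done before insulation (must start by day 42). That means finishing by day 42, i.e. starting by 42 − 11 = day 31.

31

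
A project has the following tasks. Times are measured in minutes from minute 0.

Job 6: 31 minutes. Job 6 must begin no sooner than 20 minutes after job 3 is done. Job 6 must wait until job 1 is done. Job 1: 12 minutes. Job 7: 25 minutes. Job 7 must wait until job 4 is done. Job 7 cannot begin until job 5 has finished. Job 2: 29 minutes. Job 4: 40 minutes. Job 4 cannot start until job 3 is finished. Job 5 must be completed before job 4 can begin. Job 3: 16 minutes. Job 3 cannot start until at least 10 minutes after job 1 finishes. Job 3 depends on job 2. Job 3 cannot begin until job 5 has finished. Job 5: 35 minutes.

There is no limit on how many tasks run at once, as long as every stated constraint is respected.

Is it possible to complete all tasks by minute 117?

Nothing blocks job 5, so it runs from minute 0 to minute 35.
Job 2 can start immediately at minute 0; it finishes at minute 29.
Job 1 has no prerequisites, so it starts at minute 0 and finishes at minute 12.
Job 3 has to wait for job 1 (finishes minute 12, plus 10-minute gap → minute 22); job 2 (finishes minute 29); job 5 (finishes minute 35). The latest of these is minute 35, so job 3 runs minute 35 to 35 + 16 = minute 51.
Job 6 cannot start until job 3 (finishes minute 51, plus 20-minute gap → minute 71); job 1 (finishes minute 12). The controlling bound is minute 71, so job 6 finishes at 71 + 31 = minute 102.
For job 4: job 3 (finishes minute 51); job 5 (finishes minute 35). Taking the maximum gives a start of minute 51, and it finishes at 51 + 40 = minute 91.
Job 7 needs all of job 4 (finishes minute 91); job 5 (finishes minute 35). That puts its earliest start at minute 91; it finishes at 91 + 25 = minute 116.
Every task is finished by minute 116, which is no later than the deadline of 117, so the schedule is feasible.

Yes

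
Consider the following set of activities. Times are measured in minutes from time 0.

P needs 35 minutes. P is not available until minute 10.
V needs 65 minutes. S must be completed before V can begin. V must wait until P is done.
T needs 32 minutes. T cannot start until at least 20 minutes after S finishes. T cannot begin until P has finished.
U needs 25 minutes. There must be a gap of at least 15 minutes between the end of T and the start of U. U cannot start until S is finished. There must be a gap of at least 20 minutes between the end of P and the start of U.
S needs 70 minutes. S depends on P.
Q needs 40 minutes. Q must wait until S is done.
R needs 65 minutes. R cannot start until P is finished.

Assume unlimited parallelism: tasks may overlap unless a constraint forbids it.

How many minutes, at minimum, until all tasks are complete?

207

After its own release at minute 10, P can start at minute 10 and finishes at minute 45.
S waits on P (finishes minute 45), so it starts at minute 45 and finishes at 45 + 70 = minute 115.
For V: S (finishes minute 115); P (finishes minute 45). Taking the maximum gives a start of minute 115, and it finishes at 115 + 65 = minute 180.
T needs all of S (finishes minute 115, plus 20-minute gap → minute 135); P (finishes minute 45). That puts its earliest start at minute 135; it finishes at 135 + 32 = minute 167.
U has to wait for T (finishes minute 167, plus 15-minute gap → minute 182); S (finishes minute 115); P (finishes minute 45, plus 20-minute gap → minute 65). The latest of these is minute 182, so U runs minute 182 to 182 + 25 = minute 207.
Q cannot begin until S (finishes minute 115). It runs from minute 115 to 115 + 40 = minute 155.
After P (finishes minute 45), R can start at minute 45 and finishes at minute 110.
All tasks are finished once the last one completes. Finish times: P at 45, Q at 155, R at 110, S at 115, T at 167, U at 207, V at 180. The latest is minute 207.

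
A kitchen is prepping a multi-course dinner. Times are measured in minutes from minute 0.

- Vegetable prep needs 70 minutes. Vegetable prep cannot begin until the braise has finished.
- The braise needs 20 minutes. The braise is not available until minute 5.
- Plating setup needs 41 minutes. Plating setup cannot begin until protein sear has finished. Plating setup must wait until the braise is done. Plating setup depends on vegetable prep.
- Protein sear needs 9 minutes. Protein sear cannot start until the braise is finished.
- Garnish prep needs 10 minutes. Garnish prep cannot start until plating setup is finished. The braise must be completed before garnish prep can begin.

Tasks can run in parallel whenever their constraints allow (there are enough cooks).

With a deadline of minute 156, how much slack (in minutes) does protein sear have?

After its own release at minute 5, the braise can start at minute 5 and finishes at minute 25.
Protein sear waits on the braise (finishes minute 25), so it starts at minute 25 and finishes at 25 + 9 = minute 34.

Working backward from the deadline:
Garnish prep must finish by minute 156; it takes 10 minutes, so it must start by 156 − 10 = minute 146.
Plating setup feeds into garnish prep (must start by minute 146); so plating setup must finish by minute 146 and therefore start by minute 105.
Protein sear must finish before plating setup (must start by minute 105). With a 9-minute duration, protein sear must start by 105 − 9 = minute 96.
So protein sear can start as early as minute 25 and as late as minute 96, giving 96 − 25 = 71 minutes of slack.

71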